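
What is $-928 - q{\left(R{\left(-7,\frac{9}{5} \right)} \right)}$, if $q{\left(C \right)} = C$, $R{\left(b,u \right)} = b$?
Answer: $-921$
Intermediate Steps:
$-928 - q{\left(R{\left(-7,\frac{9}{5} \right)} \right)} = -928 - -7 = -928 + 7 = -921$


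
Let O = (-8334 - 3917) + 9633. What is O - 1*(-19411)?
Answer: 16793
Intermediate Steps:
O = -2618 (O = -12251 + 9633 = -2618)
O - 1*(-19411) = -2618 - 1*(-19411) = -2618 + 19411 = 16793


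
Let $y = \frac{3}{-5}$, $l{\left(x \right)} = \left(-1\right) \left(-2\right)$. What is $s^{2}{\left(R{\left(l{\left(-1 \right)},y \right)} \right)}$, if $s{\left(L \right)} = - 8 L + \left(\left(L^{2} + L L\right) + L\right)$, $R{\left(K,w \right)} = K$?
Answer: $36$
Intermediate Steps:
$l{\left(x \right)} = 2$
$y = - \frac{3}{5}$ ($y = 3 \left(- \frac{1}{5}\right) = - \frac{3}{5} \approx -0.6$)
$s{\left(L \right)} = - 7 L + 2 L^{2}$ ($s{\left(L \right)} = - 8 L + \left(\left(L^{2} + L^{2}\right) + L\right) = - 8 L + \left(2 L^{2} + L\right) = - 8 L + \left(L + 2 L^{2}\right) = - 7 L + 2 L^{2}$)
$s^{2}{\left(R{\left(l{\left(-1 \right)},y \right)} \right)} = \left(2 \left(-7 + 2 \cdot 2\right)\right)^{2} = \left(2 \left(-7 + 4\right)\right)^{2} = \left(2 \left(-3\right)\right)^{2} = \left(-6\right)^{2} = 36$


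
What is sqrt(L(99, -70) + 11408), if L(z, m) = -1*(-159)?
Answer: sqrt(11567) ≈ 107.55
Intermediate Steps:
L(z, m) = 159
sqrt(L(99, -70) + 11408) = sqrt(159 + 11408) = sqrt(11567)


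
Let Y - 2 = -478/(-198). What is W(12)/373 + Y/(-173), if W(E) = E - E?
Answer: -437/17127 ≈ -0.025515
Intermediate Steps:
W(E) = 0
Y = 437/99 (Y = 2 - 478/(-198) = 2 - 478*(-1/198) = 2 + 239/99 = 437/99 ≈ 4.4141)
W(12)/373 + Y/(-173) = 0/373 + (437/99)/(-173) = 0*(1/373) + (437/99)*(-1/173) = 0 - 437/17127 = -437/17127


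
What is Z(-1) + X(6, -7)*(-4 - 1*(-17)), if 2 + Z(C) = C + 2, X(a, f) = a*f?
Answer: -547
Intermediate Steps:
Z(C) = C (Z(C) = -2 + (C + 2) = -2 + (2 + C) = C)
Z(-1) + X(6, -7)*(-4 - 1*(-17)) = -1 + (6*(-7))*(-4 - 1*(-17)) = -1 - 42*(-4 + 17) = -1 - 42*13 = -1 - 546 = -547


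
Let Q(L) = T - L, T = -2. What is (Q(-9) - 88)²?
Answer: 6561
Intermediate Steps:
Q(L) = -2 - L
(Q(-9) - 88)² = ((-2 - 1*(-9)) - 88)² = ((-2 + 9) - 88)² = (7 - 88)² = (-81)² = 6561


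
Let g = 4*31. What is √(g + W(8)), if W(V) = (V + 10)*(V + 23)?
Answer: √682 ≈ 26.115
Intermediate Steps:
W(V) = (10 + V)*(23 + V)
g = 124
√(g + W(8)) = √(124 + (230 + 8² + 33*8)) = √(124 + (230 + 64 + 264)) = √(124 + 558) = √682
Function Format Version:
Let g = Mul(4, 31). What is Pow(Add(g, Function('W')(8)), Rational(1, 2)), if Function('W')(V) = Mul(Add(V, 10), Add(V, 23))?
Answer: Pow(682, Rational(1, 2)) ≈ 26.115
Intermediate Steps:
Function('W')(V) = Mul(Add(10, V), Add(23, V))
g = 124
Pow(Add(g, Function('W')(8)), Rational(1, 2)) = Pow(Add(124, Add(230, Pow(8, 2), Mul(33, 8))), Rational(1, 2)) = Pow(Add(124, Add(230, 64, 264)), Rational(1, 2)) = Pow(Add(124, 558), Rational(1, 2)) = Pow(682, Rational(1, 2))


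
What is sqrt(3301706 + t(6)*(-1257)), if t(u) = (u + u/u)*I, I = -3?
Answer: sqrt(3328103) ≈ 1824.3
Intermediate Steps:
t(u) = -3 - 3*u (t(u) = (u + u/u)*(-3) = (u + 1)*(-3) = (1 + u)*(-3) = -3 - 3*u)
sqrt(3301706 + t(6)*(-1257)) = sqrt(3301706 + (-3 - 3*6)*(-1257)) = sqrt(3301706 + (-3 - 18)*(-1257)) = sqrt(3301706 - 21*(-1257)) = sqrt(3301706 + 26397) = sqrt(3328103)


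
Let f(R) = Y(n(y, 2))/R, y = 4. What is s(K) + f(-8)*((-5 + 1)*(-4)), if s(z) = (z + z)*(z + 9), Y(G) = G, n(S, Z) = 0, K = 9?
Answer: 324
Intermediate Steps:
s(z) = 2*z*(9 + z) (s(z) = (2*z)*(9 + z) = 2*z*(9 + z))
f(R) = 0 (f(R) = 0/R = 0)
s(K) + f(-8)*((-5 + 1)*(-4)) = 2*9*(9 + 9) + 0*((-5 + 1)*(-4)) = 2*9*18 + 0*(-4*(-4)) = 324 + 0*16 = 324 + 0 = 324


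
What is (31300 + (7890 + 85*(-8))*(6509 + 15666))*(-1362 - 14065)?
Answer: -2466978622350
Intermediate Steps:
(31300 + (7890 + 85*(-8))*(6509 + 15666))*(-1362 - 14065) = (31300 + (7890 - 680)*22175)*(-15427) = (31300 + 7210*22175)*(-15427) = (31300 + 159881750)*(-15427) = 159913050*(-15427) = -2466978622350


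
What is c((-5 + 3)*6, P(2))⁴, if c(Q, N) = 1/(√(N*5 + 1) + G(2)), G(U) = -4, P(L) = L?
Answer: (4 - √11)⁻⁴ ≈ 4.5853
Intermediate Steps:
c(Q, N) = 1/(-4 + √(1 + 5*N)) (c(Q, N) = 1/(√(N*5 + 1) - 4) = 1/(√(5*N + 1) - 4) = 1/(√(1 + 5*N) - 4) = 1/(-4 + √(1 + 5*N)))
c((-5 + 3)*6, P(2))⁴ = (1/(-4 + √(1 + 5*2)))⁴ = (1/(-4 + √(1 + 10)))⁴ = (1/(-4 + √11))⁴ = (-4 + √11)⁻⁴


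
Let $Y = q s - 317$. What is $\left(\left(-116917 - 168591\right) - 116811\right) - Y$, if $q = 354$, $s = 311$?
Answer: $-512096$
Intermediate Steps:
$Y = 109777$ ($Y = 354 \cdot 311 - 317 = 110094 - 317 = 109777$)
$\left(\left(-116917 - 168591\right) - 116811\right) - Y = \left(\left(-116917 - 168591\right) - 116811\right) - 109777 = \left(-285508 - 116811\right) - 109777 = -402319 - 109777 = -512096$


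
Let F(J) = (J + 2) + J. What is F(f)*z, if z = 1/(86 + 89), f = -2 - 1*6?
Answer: -2/25 ≈ -0.080000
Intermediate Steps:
f = -8 (f = -2 - 6 = -8)
F(J) = 2 + 2*J (F(J) = (2 + J) + J = 2 + 2*J)
z = 1/175 ≈ 0.0057143
F(f)*z = (2 + 2*(-8))*(1/175) = (2 - 16)*(1/175) = -14*1/175 = -2/25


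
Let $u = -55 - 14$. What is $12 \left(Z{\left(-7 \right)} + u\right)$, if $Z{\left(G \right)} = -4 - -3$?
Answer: $-840$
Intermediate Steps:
$Z{\left(G \right)} = -1$ ($Z{\left(G \right)} = -4 + 3 = -1$)
$u = -69$ ($u = -55 - 14 = -69$)
$12 \left(Z{\left(-7 \right)} + u\right) = 12 \left(-1 - 69\right) = 12 \left(-70\right) = -840$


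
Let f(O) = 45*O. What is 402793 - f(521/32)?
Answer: 12865931/32 ≈ 4.0206e+5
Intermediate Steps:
402793 - f(521/32) = 402793 - 45*521/32 = 402793 - 1*23445/32 = 402793 - 23445/32 = 12865931/32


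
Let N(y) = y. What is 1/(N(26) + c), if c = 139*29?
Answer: 1/4057 ≈ 0.00024649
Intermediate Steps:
c = 4031
1/(N(26) + c) = 1/(26 + 4031) = 1/4057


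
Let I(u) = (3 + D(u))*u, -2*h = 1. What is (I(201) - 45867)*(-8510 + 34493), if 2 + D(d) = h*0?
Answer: -1186539678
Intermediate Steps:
h = -½ (h = -½*1 = -½ ≈ -0.50000)
D(d) = -2 (D(d) = -2 - ½*0 = -2 + 0 = -2)
I(u) = u (I(u) = (3 - 2)*u = 1*u = u)
(I(201) - 45867)*(-8510 + 34493) = (201 - 45867)*(-8510 + 34493) = -45666*25983 = -1186539678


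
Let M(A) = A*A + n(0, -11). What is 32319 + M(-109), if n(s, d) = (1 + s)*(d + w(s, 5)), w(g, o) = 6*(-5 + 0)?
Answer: 44159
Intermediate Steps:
w(g, o) = -30 (w(g, o) = 6*(-5) = -30)
n(s, d) = (1 + s)*(-30 + d) (n(s, d) = (1 + s)*(d - 30) = (1 + s)*(-30 + d))
M(A) = -41 + A² (M(A) = A*A + (-30 - 11 - 30*0 - 11*0) = A² + (-30 - 11 + 0 + 0) = A² - 41 = -41 + A²)
32319 + M(-109) = 32319 + (-41 + (-109)²) = 32319 + (-41 + 11881) = 32319 + 11840 = 44159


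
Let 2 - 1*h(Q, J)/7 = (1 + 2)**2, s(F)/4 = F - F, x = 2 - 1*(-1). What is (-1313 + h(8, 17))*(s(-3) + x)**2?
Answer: -12258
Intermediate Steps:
x = 3 (x = 2 + 1 = 3)
s(F) = 0 (s(F) = 4*(F - F) = 4*0 = 0)
h(Q, J) = -49 (h(Q, J) = 14 - 7*(1 + 2)**2 = 14 - 7*3**2 = 14 - 7*9 = 14 - 63 = -49)
(-1313 + h(8, 17))*(s(-3) + x)**2 = (-1313 - 49)*(0 + 3)**2 = -1362*3**2 = -1362*9 = -12258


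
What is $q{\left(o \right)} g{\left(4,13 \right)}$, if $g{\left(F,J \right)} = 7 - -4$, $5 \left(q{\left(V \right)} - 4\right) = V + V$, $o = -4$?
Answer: $\frac{132}{5} \approx 26.4$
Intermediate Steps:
$q{\left(V \right)} = 4 + \frac{2 V}{5}$ ($q{\left(V \right)} = 4 + \frac{V + V}{5} = 4 + \frac{2 V}{5}$)
$g{\left(F,J \right)} = 11$ ($g{\left(F,J \right)} = 7 + 4 = 11$)
$q{\left(o \right)} g{\left(4,13 \right)} = \left(4 + \frac{2}{5} \left(-4\right)\right) 11 = \left(4 - \frac{8}{5}\right) 11 = \frac{12}{5} \cdot 11 = \frac{132}{5}$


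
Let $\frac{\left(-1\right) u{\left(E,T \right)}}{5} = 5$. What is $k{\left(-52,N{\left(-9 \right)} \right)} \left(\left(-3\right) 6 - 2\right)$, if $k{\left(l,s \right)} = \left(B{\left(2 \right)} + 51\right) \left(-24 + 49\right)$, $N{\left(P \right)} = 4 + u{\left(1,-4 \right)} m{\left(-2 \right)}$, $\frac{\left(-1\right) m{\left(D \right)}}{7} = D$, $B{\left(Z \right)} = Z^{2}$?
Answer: $-27500$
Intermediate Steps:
$u{\left(E,T \right)} = -25$ ($u{\left(E,T \right)} = \left(-5\right) 5 = -25$)
$m{\left(D \right)} = - 7 D$
$N{\left(P \right)} = -346$ ($N{\left(P \right)} = 4 - 25 \left(\left(-7\right) \left(-2\right)\right) = 4 - 350 = -346$)
$k{\left(l,s \right)} = 1375$ ($k{\left(l,s \right)} = \left(2^{2} + 51\right) \left(-24 + 49\right) = \left(4 + 51\right) 25 = 55 \cdot 25 = 1375$)
$k{\left(-52,N{\left(-9 \right)} \right)} \left(\left(-3\right) 6 - 2\right) = 1375 \left(\left(-3\right) 6 - 2\right) = 1375 \left(-18 - 2\right) = 1375 \left(-20\right) = -27500$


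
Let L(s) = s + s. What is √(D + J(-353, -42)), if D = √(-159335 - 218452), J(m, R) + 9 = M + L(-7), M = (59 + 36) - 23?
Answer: √(49 + I*√377787) ≈ 18.243 + 16.846*I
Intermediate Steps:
L(s) = 2*s
M = 72 (M = 95 - 23 = 72)
J(m, R) = 49 (J(m, R) = -9 + (72 + 2*(-7)) = -9 + (72 - 14) = -9 + 58 = 49)
D = I*√377787 (D = √(-377787) = I*√377787 ≈ 614.64*I)
√(D + J(-353, -42)) = √(I*√377787 + 49) = √(49 + I*√377787)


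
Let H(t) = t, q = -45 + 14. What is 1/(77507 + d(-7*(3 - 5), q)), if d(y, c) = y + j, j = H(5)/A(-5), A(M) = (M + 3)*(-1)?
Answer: 2/155047 ≈ 1.2899e-5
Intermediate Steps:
q = -31
A(M) = -3 - M (A(M) = (3 + M)*(-1) = -3 - M)
j = 5/2 (j = 5/(-3 - 1*(-5)) = 5/(-3 + 5) = 5/2 ≈ 2.5000)
d(y, c) = 5/2 + y (d(y, c) = y + 5/2 = 5/2 + y)
1/(77507 + d(-7*(3 - 5), q)) = 1/(77507 + (5/2 - 7*(3 - 5))) = 1/(77507 + (5/2 - 7*(-2))) = 1/(77507 + (5/2 + 14)) = 1/(77507 + 33/2) = 1/(155047/2) = 2/155047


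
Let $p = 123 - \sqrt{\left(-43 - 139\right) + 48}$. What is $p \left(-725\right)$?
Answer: $-89175 + 725 i \sqrt{134} \approx -89175.0 + 8392.5 i$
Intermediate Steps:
$p = 123 - i \sqrt{134}$ ($p = 123 - \sqrt{-182 + 48} = 123 - \sqrt{-134} = 123 - i \sqrt{134} \approx 123.0 - 11.576 i$)
$p \left(-725\right) = \left(123 - i \sqrt{134}\right) \left(-725\right) = -89175 + 725 i \sqrt{134}$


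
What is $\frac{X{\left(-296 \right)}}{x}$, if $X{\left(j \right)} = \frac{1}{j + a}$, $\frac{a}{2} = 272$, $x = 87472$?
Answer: $\frac{1}{21693056} \approx 4.6098 \cdot 10^{-8}$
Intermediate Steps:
$a = 544$ ($a = 2 \cdot 272 = 544$)
$X{\left(j \right)} = \frac{1}{544 + j}$ ($X{\left(j \right)} = \frac{1}{j + 544} = \frac{1}{544 + j}$)
$\frac{X{\left(-296 \right)}}{x} = \frac{1}{\left(544 - 296\right) 87472} = \frac{1}{248} \cdot \frac{1}{87472} = \frac{1}{21693056}$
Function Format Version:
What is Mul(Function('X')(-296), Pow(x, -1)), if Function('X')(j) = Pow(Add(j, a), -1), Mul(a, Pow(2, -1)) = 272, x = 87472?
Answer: Rational(1, 21693056) ≈ 4.6098e-8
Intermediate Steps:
a = 544 (a = Mul(2, 272) = 544)
Function('X')(j) = Pow(Add(544, j), -1) (Function('X')(j) = Pow(Add(j, 544), -1) = Pow(Add(544, j), -1))
Mul(Function('X')(-296), Pow(x, -1)) = Mul(Pow(Add(544, -296), -1), Pow(87472, -1)) = Mul(Pow(248, -1), Rational(1, 87472)) = Mul(Rational(1, 248), Rational(1, 87472)) = Rational(1, 21693056)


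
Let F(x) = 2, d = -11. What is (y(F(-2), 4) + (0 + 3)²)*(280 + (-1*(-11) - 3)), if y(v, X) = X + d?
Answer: 576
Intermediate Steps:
y(v, X) = -11 + X (y(v, X) = X - 11 = -11 + X)
(y(F(-2), 4) + (0 + 3)²)*(280 + (-1*(-11) - 3)) = ((-11 + 4) + (0 + 3)²)*(280 + (-1*(-11) - 3)) = (-7 + 3²)*(280 + (11 - 3)) = (-7 + 9)*(280 + 8) = 2*288 = 576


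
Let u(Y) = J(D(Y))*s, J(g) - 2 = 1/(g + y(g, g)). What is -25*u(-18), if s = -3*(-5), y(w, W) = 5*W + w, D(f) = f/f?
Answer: -5625/7 ≈ -803.57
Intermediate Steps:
D(f) = 1
y(w, W) = w + 5*W
s = 15
J(g) = 2 + 1/(7*g) (J(g) = 2 + 1/(g + (g + 5*g)) = 2 + 1/(g + 6*g) = 2 + 1/(7*g))
u(Y) = 225/7 (u(Y) = (2 + (1/7)/1)*15 = (2 + (1/7)*1)*15 = (2 + 1/7)*15 = (15/7)*15 = 225/7)
-25*u(-18) = -25*225/7 = -5625/7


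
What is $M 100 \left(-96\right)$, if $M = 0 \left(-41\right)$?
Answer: $0$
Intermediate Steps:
$M = 0$
$M 100 \left(-96\right) = 0 \cdot 100 \left(-96\right) = 0 \left(-96\right) = 0$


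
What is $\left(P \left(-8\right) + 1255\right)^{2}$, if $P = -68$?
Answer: $3236401$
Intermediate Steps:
$\left(P \left(-8\right) + 1255\right)^{2} = \left(\left(-68\right) \left(-8\right) + 1255\right)^{2} = \left(544 + 1255\right)^{2} = 1799^{2} = 3236401$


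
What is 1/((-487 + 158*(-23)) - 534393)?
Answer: -1/538514 ≈ -1.8570e-6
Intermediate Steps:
1/((-487 + 158*(-23)) - 534393) = 1/((-487 - 3634) - 534393) = 1/(-4121 - 534393) = 1/(-538514) = -1/538514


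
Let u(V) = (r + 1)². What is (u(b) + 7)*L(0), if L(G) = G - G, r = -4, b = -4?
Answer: 0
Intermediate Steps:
u(V) = 9 (u(V) = (-4 + 1)² = (-3)² = 9)
L(G) = 0
(u(b) + 7)*L(0) = (9 + 7)*0 = 16*0 = 0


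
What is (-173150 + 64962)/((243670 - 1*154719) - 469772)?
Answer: 108188/380821 ≈ 0.28409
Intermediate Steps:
(-173150 + 64962)/((243670 - 1*154719) - 469772) = -108188/((243670 - 154719) - 469772) = -108188/(88951 - 469772) = -108188/(-380821) = -108188*(-1/380821) = 108188/380821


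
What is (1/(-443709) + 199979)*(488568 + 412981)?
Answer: 79996680513788390/443709 ≈ 1.8029e+11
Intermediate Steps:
(1/(-443709) + 199979)*(488568 + 412981) = (-1/443709 + 199979)*901549 = (88732482110/443709)*901549 = 79996680513788390/443709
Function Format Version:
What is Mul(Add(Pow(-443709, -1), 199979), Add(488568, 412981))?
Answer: Rational(79996680513788390, 443709) ≈ 1.8029e+11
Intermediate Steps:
Mul(Add(Pow(-443709, -1), 199979), Add(488568, 412981)) = Mul(Add(Rational(-1, 443709), 199979), 901549) = Mul(Rational(88732482110, 443709), 901549) = Rational(79996680513788390, 443709)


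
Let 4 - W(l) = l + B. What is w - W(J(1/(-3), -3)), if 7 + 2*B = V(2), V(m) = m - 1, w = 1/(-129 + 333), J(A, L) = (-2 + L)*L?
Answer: 1633/204 ≈ 8.0049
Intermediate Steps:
J(A, L) = L*(-2 + L)
w = 1/204 ≈ 0.0049020
V(m) = -1 + m
B = -3 (B = -7/2 + (-1 + 2)/2 = -7/2 + (½)*1 = -7/2 + ½ = -3)
W(l) = 7 - l (W(l) = 4 - (l - 3) = 4 - (-3 + l) = 4 + (3 - l) = 7 - l)
w - W(J(1/(-3), -3)) = 1/204 - (7 - (-3)*(-2 - 3)) = 1/204 - (7 - (-3)*(-5)) = 1/204 - (7 - 1*15) = 1/204 - (7 - 15) = 1/204 - 1*(-8) = 1/204 + 8 = 1633/204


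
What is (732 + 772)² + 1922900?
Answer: 4184916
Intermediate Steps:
(732 + 772)² + 1922900 = 1504² + 1922900 = 2262016 + 1922900 = 4184916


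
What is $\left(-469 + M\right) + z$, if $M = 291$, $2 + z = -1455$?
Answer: $-1635$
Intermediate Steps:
$z = -1457$ ($z = -2 - 1455 = -1457$)
$\left(-469 + M\right) + z = \left(-469 + 291\right) - 1457 = -178 - 1457 = -1635$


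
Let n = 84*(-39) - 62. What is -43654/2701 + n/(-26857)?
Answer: -15936980/993709 ≈ -16.038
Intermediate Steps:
n = -3338 (n = -3276 - 62 = -3338)
-43654/2701 + n/(-26857) = -43654/2701 - 3338/(-26857) = -43654*1/2701 - 3338*(-1/26857) = -598/37 + 3338/26857 = -15936980/993709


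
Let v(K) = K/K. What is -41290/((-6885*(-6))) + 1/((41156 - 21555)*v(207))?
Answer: -4760494/4763043 ≈ -0.99946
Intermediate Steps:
v(K) = 1
-41290/((-6885*(-6))) + 1/((41156 - 21555)*v(207)) = -41290/((-6885*(-6))) + 1/((41156 - 21555)*1) = -41290/41310 + 1/19601 = -41290*1/41310 + (1/19601)*1 = -4129/4131 + 1/19601 = -4760494/4763043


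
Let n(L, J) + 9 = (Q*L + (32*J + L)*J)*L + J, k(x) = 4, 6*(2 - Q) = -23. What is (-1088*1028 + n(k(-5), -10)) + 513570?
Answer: -1776539/3 ≈ -5.9218e+5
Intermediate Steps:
Q = 35/6 (Q = 2 - 1/6*(-23) = 2 + 23/6 = 35/6 ≈ 5.8333)
n(L, J) = -9 + J + L*(35*L/6 + J*(L + 32*J)) (n(L, J) = -9 + ((35*L/6 + (32*J + L)*J)*L + J) = -9 + ((35*L/6 + (L + 32*J)*J)*L + J) = -9 + ((35*L/6 + J*(L + 32*J))*L + J) = -9 + (L*(35*L/6 + J*(L + 32*J)) + J) = -9 + (J + L*(35*L/6 + J*(L + 32*J))) = -9 + J + L*(35*L/6 + J*(L + 32*J)))
(-1088*1028 + n(k(-5), -10)) + 513570 = (-1088*1028 + (-9 - 10 + (35/6)*4**2 - 10*4**2 + 32*4*(-10)**2)) + 513570 = (-1118464 + (-9 - 10 + (35/6)*16 - 10*16 + 32*4*100)) + 513570 = (-1118464 + (-9 - 10 + 280/3 - 160 + 12800)) + 513570 = (-1118464 + 38143/3) + 513570 = -3317249/3 + 513570 = -1776539/3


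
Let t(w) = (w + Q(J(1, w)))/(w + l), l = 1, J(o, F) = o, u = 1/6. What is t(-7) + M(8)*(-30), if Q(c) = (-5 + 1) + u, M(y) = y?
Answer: -8575/36 ≈ -238.19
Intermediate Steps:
u = ⅙ ≈ 0.16667
Q(c) = -23/6 (Q(c) = (-5 + 1) + ⅙ = -4 + ⅙ = -23/6)
t(w) = (-23/6 + w)/(1 + w) (t(w) = (w - 23/6)/(w + 1) = (-23/6 + w)/(1 + w))
t(-7) + M(8)*(-30) = (-23/6 - 7)/(1 - 7) + 8*(-30) = -65/6/(-6) - 240 = -⅙*(-65/6) - 240 = 65/36 - 240 = -8575/36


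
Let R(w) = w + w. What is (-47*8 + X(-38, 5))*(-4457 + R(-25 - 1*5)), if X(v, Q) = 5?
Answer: 1675807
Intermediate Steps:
R(w) = 2*w
(-47*8 + X(-38, 5))*(-4457 + R(-25 - 1*5)) = (-47*8 + 5)*(-4457 + 2*(-25 - 1*5)) = (-376 + 5)*(-4457 + 2*(-25 - 5)) = -371*(-4457 + 2*(-30)) = -371*(-4457 - 60) = -371*(-4517) = 1675807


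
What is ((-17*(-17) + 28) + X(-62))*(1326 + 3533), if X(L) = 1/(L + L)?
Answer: 190992713/124 ≈ 1.5403e+6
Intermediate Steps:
X(L) = 1/(2*L)
((-17*(-17) + 28) + X(-62))*(1326 + 3533) = ((-17*(-17) + 28) + (½)/(-62))*(1326 + 3533) = ((289 + 28) + (½)*(-1/62))*4859 = (317 - 1/124)*4859 = (39307/124)*4859 = 190992713/124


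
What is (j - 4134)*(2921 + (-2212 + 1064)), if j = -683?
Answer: -8540541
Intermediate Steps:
(j - 4134)*(2921 + (-2212 + 1064)) = (-683 - 4134)*(2921 + (-2212 + 1064)) = -4817*(2921 - 1148) = -4817*1773 = -8540541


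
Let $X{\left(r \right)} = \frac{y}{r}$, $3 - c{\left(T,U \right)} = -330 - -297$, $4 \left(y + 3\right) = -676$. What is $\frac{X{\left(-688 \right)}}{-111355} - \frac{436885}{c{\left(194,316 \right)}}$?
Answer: $- \frac{12162332296}{1002195} \approx -12136.0$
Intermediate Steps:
$y = -172$ ($y = -3 + \frac{1}{4} \left(-676\right) = -3 - 169 = -172$)
$c{\left(T,U \right)} = 36$ ($c{\left(T,U \right)} = 3 - \left(-330 - -297\right) = 3 - \left(-330 + 297\right) = 3 - -33 = 3 + 33 = 36$)
$X{\left(r \right)} = - \frac{172}{r}$
$\frac{X{\left(-688 \right)}}{-111355} - \frac{436885}{c{\left(194,316 \right)}} = \frac{\left(-172\right) \frac{1}{-688}}{-111355} - \frac{436885}{36} = \left(-172\right) \left(- \frac{1}{688}\right) \left(- \frac{1}{111355}\right) - \frac{436885}{36} = \frac{1}{4} \left(- \frac{1}{111355}\right) - \frac{436885}{36} = - \frac{1}{445420} - \frac{436885}{36} = - \frac{12162332296}{1002195}$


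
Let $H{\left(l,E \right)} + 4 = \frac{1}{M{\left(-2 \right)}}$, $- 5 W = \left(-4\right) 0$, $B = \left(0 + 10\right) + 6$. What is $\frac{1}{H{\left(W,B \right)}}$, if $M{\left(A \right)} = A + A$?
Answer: $- \frac{4}{17} \approx -0.23529$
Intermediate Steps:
$M{\left(A \right)} = 2 A$
$B = 16$ ($B = 10 + 6 = 16$)
$W = 0$ ($W = - \frac{\left(-4\right) 0}{5} = \left(- \frac{1}{5}\right) 0 = 0$)
$H{\left(l,E \right)} = - \frac{17}{4}$ ($H{\left(l,E \right)} = -4 + \frac{1}{2 \left(-2\right)} = -4 + \frac{1}{-4} = -4 - \frac{1}{4} = - \frac{17}{4}$)
$\frac{1}{H{\left(W,B \right)}} = \frac{1}{- \frac{17}{4}} = - \frac{4}{17}$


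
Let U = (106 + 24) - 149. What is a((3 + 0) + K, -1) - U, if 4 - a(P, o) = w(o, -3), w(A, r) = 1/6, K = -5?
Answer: 137/6 ≈ 22.833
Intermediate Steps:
w(A, r) = ⅙
a(P, o) = 23/6 (a(P, o) = 4 - 1*⅙ = 4 - ⅙ = 23/6)
U = -19 (U = 130 - 149 = -19)
a((3 + 0) + K, -1) - U = 23/6 - 1*(-19) = 23/6 + 19 = 137/6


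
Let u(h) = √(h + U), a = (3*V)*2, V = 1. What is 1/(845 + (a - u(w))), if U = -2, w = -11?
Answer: 851/724214 + I*√13/724214 ≈ 0.0011751 + 4.9786e-6*I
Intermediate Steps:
a = 6 (a = (3*1)*2 = 3*2 = 6)
u(h) = √(-2 + h) (u(h) = √(h - 2) = √(-2 + h))
1/(845 + (a - u(w))) = 1/(845 + (6 - √(-2 - 11))) = 1/(845 + (6 - √(-13))) = 1/(845 + (6 - I*√13)) = 1/(851 - I*√13)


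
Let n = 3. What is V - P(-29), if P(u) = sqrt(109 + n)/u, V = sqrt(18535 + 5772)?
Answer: sqrt(24307) + 4*sqrt(7)/29 ≈ 156.27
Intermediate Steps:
V = sqrt(24307) ≈ 155.91
P(u) = 4*sqrt(7)/u (P(u) = sqrt(109 + 3)/u = sqrt(112)/u = (4*sqrt(7))/u = 4*sqrt(7)/u)
V - P(-29) = sqrt(24307) - 4*sqrt(7)/(-29) = sqrt(24307) - 4*sqrt(7)*(-1)/29 = sqrt(24307) - (-4)*sqrt(7)/29 = sqrt(24307) + 4*sqrt(7)/29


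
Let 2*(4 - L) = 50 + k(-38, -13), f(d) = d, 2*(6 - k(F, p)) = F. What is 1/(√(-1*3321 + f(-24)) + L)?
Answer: -134/17869 - 4*I*√3345/17869 ≈ -0.007499 - 0.012947*I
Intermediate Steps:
k(F, p) = 6 - F/2
L = -67/2 (L = 4 - (50 + (6 - ½*(-38)))/2 = 4 - (50 + (6 + 19))/2 = 4 - (50 + 25)/2 = 4 - ½*75 = 4 - 75/2 = -67/2 ≈ -33.500)
1/(√(-1*3321 + f(-24)) + L) = 1/(√(-1*3321 - 24) - 67/2) = 1/(√(-3321 - 24) - 67/2) = 1/(√(-3345) - 67/2) = 1/(I*√3345 - 67/2) = 1/(-67/2 + I*√3345)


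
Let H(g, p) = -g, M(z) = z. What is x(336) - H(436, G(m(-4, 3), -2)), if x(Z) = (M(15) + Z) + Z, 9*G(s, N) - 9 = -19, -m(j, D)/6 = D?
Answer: 1123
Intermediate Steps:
m(j, D) = -6*D
G(s, N) = -10/9 (G(s, N) = 1 + (⅑)*(-19) = 1 - 19/9 = -10/9)
x(Z) = 15 + 2*Z (x(Z) = (15 + Z) + Z = 15 + 2*Z)
x(336) - H(436, G(m(-4, 3), -2)) = (15 + 2*336) - (-1)*436 = (15 + 672) - 1*(-436) = 687 + 436 = 1123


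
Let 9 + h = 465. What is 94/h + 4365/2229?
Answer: 366661/169404 ≈ 2.1644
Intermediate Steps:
h = 456 (h = -9 + 465 = 456)
94/h + 4365/2229 = 94/456 + 4365/2229 = 94*(1/456) + 4365*(1/2229) = 47/228 + 1455/743 = 366661/169404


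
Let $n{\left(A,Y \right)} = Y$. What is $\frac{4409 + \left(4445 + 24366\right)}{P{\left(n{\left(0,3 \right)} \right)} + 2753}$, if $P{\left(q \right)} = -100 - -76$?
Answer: $\frac{33220}{2729} \approx 12.173$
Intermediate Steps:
$P{\left(q \right)} = -24$ ($P{\left(q \right)} = -100 + 76 = -24$)
$\frac{4409 + \left(4445 + 24366\right)}{P{\left(n{\left(0,3 \right)} \right)} + 2753} = \frac{4409 + \left(4445 + 24366\right)}{-24 + 2753} = \frac{4409 + 28811}{2729} = 33220 \cdot \frac{1}{2729} = \frac{33220}{2729}$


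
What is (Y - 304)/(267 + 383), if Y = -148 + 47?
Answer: -81/130 ≈ -0.62308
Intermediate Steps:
Y = -101
(Y - 304)/(267 + 383) = (-101 - 304)/(267 + 383) = -405/650 = -405*1/650 = -81/130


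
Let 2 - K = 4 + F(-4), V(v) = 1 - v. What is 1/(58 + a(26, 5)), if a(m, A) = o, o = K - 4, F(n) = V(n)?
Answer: 1/47 ≈ 0.021277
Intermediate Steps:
F(n) = 1 - n
K = -7 (K = 2 - (4 + (1 - 1*(-4))) = 2 - (4 + (1 + 4)) = 2 - (4 + 5) = 2 - 1*9 = 2 - 9 = -7)
o = -11 (o = -7 - 4 = -11)
a(m, A) = -11
1/(58 + a(26, 5)) = 1/(58 - 11) = 1/47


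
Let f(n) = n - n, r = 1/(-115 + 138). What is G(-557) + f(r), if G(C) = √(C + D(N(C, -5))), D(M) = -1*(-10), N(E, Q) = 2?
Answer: I*√547 ≈ 23.388*I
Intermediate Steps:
r = 1/23 ≈ 0.043478
f(n) = 0
D(M) = 10
G(C) = √(10 + C) (G(C) = √(C + 10) = √(10 + C))
G(-557) + f(r) = √(10 - 557) + 0 = √(-547) + 0 = I*√547 + 0 = I*√547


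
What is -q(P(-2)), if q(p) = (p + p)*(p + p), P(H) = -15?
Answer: -900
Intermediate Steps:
q(p) = 4*p² (q(p) = (2*p)*(2*p) = 4*p²)
-q(P(-2)) = -4*(-15)² = -4*225 = -1*900 = -900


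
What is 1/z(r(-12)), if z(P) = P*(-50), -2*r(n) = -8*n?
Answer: 1/2400 ≈ 0.00041667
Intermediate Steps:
r(n) = 4*n (r(n) = -(-4)*n = 4*n)
z(P) = -50*P
1/z(r(-12)) = 1/(-200*(-12)) = 1/(-50*(-48)) = 1/2400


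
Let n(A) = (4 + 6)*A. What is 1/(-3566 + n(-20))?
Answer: -1/3766 ≈ -0.00026553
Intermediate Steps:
n(A) = 10*A
1/(-3566 + n(-20)) = 1/(-3566 + 10*(-20)) = 1/(-3566 - 200) = 1/(-3766) = -1/3766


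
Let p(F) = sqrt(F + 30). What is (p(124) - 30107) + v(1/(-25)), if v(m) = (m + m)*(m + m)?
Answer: -18816871/625 + sqrt(154) ≈ -30095.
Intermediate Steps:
v(m) = 4*m**2 (v(m) = (2*m)*(2*m) = 4*m**2)
p(F) = sqrt(30 + F)
(p(124) - 30107) + v(1/(-25)) = (sqrt(30 + 124) - 30107) + 4*(1/(-25))**2 = (sqrt(154) - 30107) + 4*(-1/25)**2 = (-30107 + sqrt(154)) + 4*(1/625) = (-30107 + sqrt(154)) + 4/625 = -18816871/625 + sqrt(154)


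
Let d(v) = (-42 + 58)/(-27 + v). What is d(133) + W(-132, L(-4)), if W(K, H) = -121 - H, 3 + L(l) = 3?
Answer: -6405/53 ≈ -120.85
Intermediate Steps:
L(l) = 0 (L(l) = -3 + 3 = 0)
d(v) = 16/(-27 + v)
d(133) + W(-132, L(-4)) = 16/(-27 + 133) + (-121 - 1*0) = 16/106 + (-121 + 0) = 16*(1/106) - 121 = 8/53 - 121 = -6405/53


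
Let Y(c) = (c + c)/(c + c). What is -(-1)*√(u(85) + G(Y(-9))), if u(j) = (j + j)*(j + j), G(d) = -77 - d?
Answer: √28822 ≈ 169.77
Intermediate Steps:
Y(c) = 1 (Y(c) = (2*c)/((2*c)) = (2*c)*(1/(2*c)) = 1)
u(j) = 4*j² (u(j) = (2*j)*(2*j) = 4*j²)
-(-1)*√(u(85) + G(Y(-9))) = -(-1)*√(4*85² + (-77 - 1*1)) = -(-1)*√(4*7225 + (-77 - 1)) = -(-1)*√(28900 - 78) = -(-1)*√28822 = √28822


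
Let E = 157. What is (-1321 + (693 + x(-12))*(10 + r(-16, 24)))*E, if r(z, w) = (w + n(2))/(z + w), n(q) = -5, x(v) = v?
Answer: 8925607/8 ≈ 1.1157e+6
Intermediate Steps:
r(z, w) = (-5 + w)/(w + z) (r(z, w) = (w - 5)/(z + w) = (-5 + w)/(w + z))
(-1321 + (693 + x(-12))*(10 + r(-16, 24)))*E = (-1321 + (693 - 12)*(10 + (-5 + 24)/(24 - 16)))*157 = (-1321 + 681*(10 + 19/8))*157 = (-1321 + 681*(99/8))*157 = (-1321 + 67419/8)*157 = (56851/8)*157 = 8925607/8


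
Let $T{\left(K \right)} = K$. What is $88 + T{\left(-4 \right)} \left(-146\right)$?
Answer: $672$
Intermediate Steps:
$88 + T{\left(-4 \right)} \left(-146\right) = 88 - -584 = 88 + 584 = 672$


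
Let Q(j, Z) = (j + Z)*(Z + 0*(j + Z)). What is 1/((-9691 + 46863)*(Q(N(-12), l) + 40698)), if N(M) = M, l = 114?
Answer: 1/1945062072 ≈ 5.1412e-10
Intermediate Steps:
Q(j, Z) = Z*(Z + j) (Q(j, Z) = (Z + j)*(Z + 0*(Z + j)) = (Z + j)*(Z + 0) = (Z + j)*Z = Z*(Z + j))
1/((-9691 + 46863)*(Q(N(-12), l) + 40698)) = 1/((-9691 + 46863)*(114*(114 - 12) + 40698)) = 1/(37172*(114*102 + 40698)) = 1/(37172*(11628 + 40698)) = 1/(37172*52326) = 1/1945062072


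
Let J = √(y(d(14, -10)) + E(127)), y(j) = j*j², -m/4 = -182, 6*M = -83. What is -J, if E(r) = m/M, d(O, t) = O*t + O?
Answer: -2*I*√3445238202/83 ≈ -1414.4*I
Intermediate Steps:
M = -83/6 (M = (⅙)*(-83) = -83/6 ≈ -13.833)
m = 728 (m = -4*(-182) = 728)
d(O, t) = O + O*t
y(j) = j³
E(r) = -4368/83 (E(r) = 728/(-83/6) = 728*(-6/83) = -4368/83)
J = 2*I*√3445238202/83 (J = √((14*(1 - 10))³ - 4368/83) = √((14*(-9))³ - 4368/83) = √((-126)³ - 4368/83) = √(-2000376 - 4368/83) = √(-166035576/83) = 2*I*√3445238202/83 ≈ 1414.4*I)
-J = -2*I*√3445238202/83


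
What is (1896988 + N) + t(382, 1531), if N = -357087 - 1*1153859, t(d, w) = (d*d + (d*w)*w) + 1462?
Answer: 895926530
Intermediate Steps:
t(d, w) = 1462 + d**2 + d*w**2 (t(d, w) = (d**2 + d*w**2) + 1462 = 1462 + d**2 + d*w**2)
N = -1510946 (N = -357087 - 1153859 = -1510946)
(1896988 + N) + t(382, 1531) = (1896988 - 1510946) + (1462 + 382**2 + 382*1531**2) = 386042 + (1462 + 145924 + 382*2343961) = 386042 + (1462 + 145924 + 895393102) = 386042 + 895540488 = 895926530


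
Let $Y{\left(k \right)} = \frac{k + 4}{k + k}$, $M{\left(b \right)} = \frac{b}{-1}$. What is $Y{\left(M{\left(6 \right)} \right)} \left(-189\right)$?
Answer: $- \frac{63}{2} \approx -31.5$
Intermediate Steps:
$M{\left(b \right)} = - b$ ($M{\left(b \right)} = b \left(-1\right) = - b$)
$Y{\left(k \right)} = \frac{4 + k}{2 k}$
$Y{\left(M{\left(6 \right)} \right)} \left(-189\right) = \frac{4 - 6}{2 \left(\left(-1\right) 6\right)} \left(-189\right) = \frac{4 - 6}{2 \left(-6\right)} \left(-189\right) = \frac{1}{2} \left(- \frac{1}{6}\right) \left(-2\right) \left(-189\right) = \frac{1}{6} \left(-189\right) = - \frac{63}{2}$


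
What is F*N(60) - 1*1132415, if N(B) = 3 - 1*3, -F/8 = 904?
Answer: -1132415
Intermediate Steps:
F = -7232 (F = -8*904 = -7232)
N(B) = 0 (N(B) = 3 - 3 = 0)
F*N(60) - 1*1132415 = -7232*0 - 1*1132415 = 0 - 1132415 = -1132415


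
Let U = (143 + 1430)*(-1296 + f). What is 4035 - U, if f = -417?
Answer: 2698584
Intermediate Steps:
U = -2694549 (U = (143 + 1430)*(-1296 - 417) = 1573*(-1713) = -2694549)
4035 - U = 4035 - 1*(-2694549) = 4035 + 2694549 = 2698584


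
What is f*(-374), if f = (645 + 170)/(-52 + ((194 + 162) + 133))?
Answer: -304810/437 ≈ -697.51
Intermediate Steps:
f = 815/437 (f = 815/(-52 + (356 + 133)) = 815/(-52 + 489) = 815/437 ≈ 1.8650)
f*(-374) = (815/437)*(-374) = -304810/437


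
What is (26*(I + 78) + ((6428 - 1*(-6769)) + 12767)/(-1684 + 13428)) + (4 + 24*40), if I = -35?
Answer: 6119243/2936 ≈ 2084.2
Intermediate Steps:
(26*(I + 78) + ((6428 - 1*(-6769)) + 12767)/(-1684 + 13428)) + (4 + 24*40) = (26*(-35 + 78) + ((6428 - 1*(-6769)) + 12767)/(-1684 + 13428)) + (4 + 24*40) = (26*43 + ((6428 + 6769) + 12767)/11744) + (4 + 960) = (1118 + (13197 + 12767)*(1/11744)) + 964 = (1118 + 25964*(1/11744)) + 964 = (1118 + 6491/2936) + 964 = 3288939/2936 + 964 = 6119243/2936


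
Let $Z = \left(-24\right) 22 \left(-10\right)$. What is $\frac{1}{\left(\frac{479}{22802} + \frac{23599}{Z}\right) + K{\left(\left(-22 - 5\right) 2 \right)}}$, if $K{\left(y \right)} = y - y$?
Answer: $\frac{60197280}{270316759} \approx 0.22269$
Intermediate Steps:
$K{\left(y \right)} = 0$
$Z = 5280$ ($Z = \left(-528\right) \left(-10\right) = 5280$)
$\frac{1}{\left(\frac{479}{22802} + \frac{23599}{Z}\right) + K{\left(\left(-22 - 5\right) 2 \right)}} = \frac{1}{\left(\frac{479}{22802} + \frac{23599}{5280}\right) + 0} = \frac{1}{\frac{270316759}{60197280} + 0} = \frac{1}{\frac{270316759}{60197280}} = \frac{60197280}{270316759}$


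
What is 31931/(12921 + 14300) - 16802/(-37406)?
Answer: 825889114/509114363 ≈ 1.6222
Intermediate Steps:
31931/(12921 + 14300) - 16802/(-37406) = 31931/27221 - 16802*(-1/37406) = 31931*(1/27221) + 8401/18703 = 31931/27221 + 8401/18703 = 825889114/509114363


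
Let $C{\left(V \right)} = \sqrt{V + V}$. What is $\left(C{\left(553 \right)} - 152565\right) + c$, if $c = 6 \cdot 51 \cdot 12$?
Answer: $-148893 + \sqrt{1106} \approx -1.4886 \cdot 10^{5}$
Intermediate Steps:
$C{\left(V \right)} = \sqrt{2} \sqrt{V}$ ($C{\left(V \right)} = \sqrt{2 V} = \sqrt{2} \sqrt{V}$)
$c = 3672$ ($c = 306 \cdot 12 = 3672$)
$\left(C{\left(553 \right)} - 152565\right) + c = \left(\sqrt{2} \sqrt{553} - 152565\right) + 3672 = \left(\sqrt{1106} - 152565\right) + 3672 = \left(-152565 + \sqrt{1106}\right) + 3672 = -148893 + \sqrt{1106}$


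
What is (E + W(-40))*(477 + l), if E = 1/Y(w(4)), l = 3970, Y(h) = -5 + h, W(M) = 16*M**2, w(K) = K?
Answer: 113838753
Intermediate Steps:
E = -1 (E = 1/(-5 + 4) = 1/(-1) = -1)
(E + W(-40))*(477 + l) = (-1 + 16*(-40)**2)*(477 + 3970) = (-1 + 16*1600)*4447 = (-1 + 25600)*4447 = 25599*4447 = 113838753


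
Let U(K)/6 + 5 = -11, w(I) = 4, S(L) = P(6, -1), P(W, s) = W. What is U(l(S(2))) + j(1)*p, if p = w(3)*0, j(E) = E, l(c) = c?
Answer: -96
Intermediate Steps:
S(L) = 6
p = 0 (p = 4*0 = 0)
U(K) = -96 (U(K) = -30 + 6*(-11) = -30 - 66 = -96)
U(l(S(2))) + j(1)*p = -96 + 1*0 = -96 + 0 = -96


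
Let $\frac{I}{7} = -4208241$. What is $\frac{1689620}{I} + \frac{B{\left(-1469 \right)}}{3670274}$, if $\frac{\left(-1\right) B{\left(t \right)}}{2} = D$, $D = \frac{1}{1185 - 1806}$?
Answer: $- \frac{393044467247}{6852535523001} \approx -0.057358$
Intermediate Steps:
$I = -29457687$ ($I = 7 \left(-4208241\right) = -29457687$)
$D = - \frac{1}{621}$ ($D = \frac{1}{-621} = - \frac{1}{621} \approx -0.0016103$)
$B{\left(t \right)} = \frac{2}{621}$ ($B{\left(t \right)} = \left(-2\right) \left(- \frac{1}{621}\right) = \frac{2}{621}$)
$\frac{1689620}{I} + \frac{B{\left(-1469 \right)}}{3670274} = \frac{1689620}{-29457687} + \frac{2}{621 \cdot 3670274} = 1689620 \left(- \frac{1}{29457687}\right) + \frac{2}{621} \cdot \frac{1}{3670274} = - \frac{1689620}{29457687} + \frac{1}{1139620077} = - \frac{393044467247}{6852535523001}$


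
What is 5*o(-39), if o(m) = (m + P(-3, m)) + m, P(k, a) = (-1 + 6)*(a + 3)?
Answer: -1290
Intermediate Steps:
P(k, a) = 15 + 5*a (P(k, a) = 5*(3 + a) = 15 + 5*a)
o(m) = 15 + 7*m (o(m) = (m + (15 + 5*m)) + m = (15 + 6*m) + m = 15 + 7*m)
5*o(-39) = 5*(15 + 7*(-39)) = 5*(15 - 273) = 5*(-258) = -1290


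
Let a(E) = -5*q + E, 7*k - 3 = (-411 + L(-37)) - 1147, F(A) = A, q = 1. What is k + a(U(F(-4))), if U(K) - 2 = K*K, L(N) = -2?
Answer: -1466/7 ≈ -209.43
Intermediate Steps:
U(K) = 2 + K² (U(K) = 2 + K*K = 2 + K²)
k = -1557/7 (k = 3/7 + ((-411 - 2) - 1147)/7 = 3/7 + (-413 - 1147)/7 = 3/7 + (⅐)*(-1560) = 3/7 - 1560/7 = -1557/7 ≈ -222.43)
a(E) = -5 + E (a(E) = -5*1 + E = -5 + E)
k + a(U(F(-4))) = -1557/7 + (-5 + (2 + (-4)²)) = -1557/7 + (-5 + (2 + 16)) = -1557/7 + (-5 + 18) = -1557/7 + 13 = -1466/7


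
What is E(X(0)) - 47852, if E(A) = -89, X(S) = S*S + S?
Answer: -47941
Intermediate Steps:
X(S) = S + S² (X(S) = S² + S = S + S²)
E(X(0)) - 47852 = -89 - 47852 = -47941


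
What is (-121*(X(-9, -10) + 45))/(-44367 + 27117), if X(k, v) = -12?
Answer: 1331/5750 ≈ 0.23148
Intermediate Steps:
(-121*(X(-9, -10) + 45))/(-44367 + 27117) = (-121*(-12 + 45))/(-44367 + 27117) = -121*33/(-17250) = -3993*(-1/17250) = 1331/5750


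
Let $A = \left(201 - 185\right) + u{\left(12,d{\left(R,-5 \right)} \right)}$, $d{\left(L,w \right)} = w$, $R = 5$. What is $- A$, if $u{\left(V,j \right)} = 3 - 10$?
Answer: $-9$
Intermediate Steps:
$u{\left(V,j \right)} = -7$ ($u{\left(V,j \right)} = 3 - 10 = -7$)
$A = 9$ ($A = \left(201 - 185\right) - 7 = 16 - 7 = 9$)
$- A = \left(-1\right) 9 = -9$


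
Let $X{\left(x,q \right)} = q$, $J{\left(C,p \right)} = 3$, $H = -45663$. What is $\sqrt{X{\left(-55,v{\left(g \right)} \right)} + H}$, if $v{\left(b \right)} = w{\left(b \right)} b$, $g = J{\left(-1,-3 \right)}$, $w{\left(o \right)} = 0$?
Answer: $i \sqrt{45663} \approx 213.69 i$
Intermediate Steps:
$g = 3$
$v{\left(b \right)} = 0$ ($v{\left(b \right)} = 0 b = 0$)
$\sqrt{X{\left(-55,v{\left(g \right)} \right)} + H} = \sqrt{0 - 45663} = \sqrt{-45663} = i \sqrt{45663}$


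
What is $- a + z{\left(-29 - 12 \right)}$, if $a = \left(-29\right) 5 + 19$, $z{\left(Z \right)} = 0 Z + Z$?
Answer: $85$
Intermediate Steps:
$z{\left(Z \right)} = Z$ ($z{\left(Z \right)} = 0 + Z = Z$)
$a = -126$ ($a = -145 + 19 = -126$)
$- a + z{\left(-29 - 12 \right)} = \left(-1\right) \left(-126\right) - 41 = 126 - 41 = 85$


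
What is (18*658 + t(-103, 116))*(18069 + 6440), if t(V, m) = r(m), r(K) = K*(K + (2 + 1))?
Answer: 628606832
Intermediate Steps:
r(K) = K*(3 + K) (r(K) = K*(K + 3) = K*(3 + K))
t(V, m) = m*(3 + m)
(18*658 + t(-103, 116))*(18069 + 6440) = (18*658 + 116*(3 + 116))*(18069 + 6440) = (11844 + 116*119)*24509 = (11844 + 13804)*24509 = 25648*24509 = 628606832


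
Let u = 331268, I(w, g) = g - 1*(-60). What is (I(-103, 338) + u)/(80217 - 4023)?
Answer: 165833/38097 ≈ 4.3529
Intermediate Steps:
I(w, g) = 60 + g (I(w, g) = g + 60 = 60 + g)
(I(-103, 338) + u)/(80217 - 4023) = ((60 + 338) + 331268)/(80217 - 4023) = (398 + 331268)/76194 = 331666*(1/76194) = 165833/38097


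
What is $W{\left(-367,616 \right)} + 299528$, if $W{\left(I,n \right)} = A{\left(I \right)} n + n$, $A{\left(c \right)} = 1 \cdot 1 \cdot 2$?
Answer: $301376$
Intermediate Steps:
$A{\left(c \right)} = 2$ ($A{\left(c \right)} = 1 \cdot 2 = 2$)
$W{\left(I,n \right)} = 3 n$ ($W{\left(I,n \right)} = 2 n + n = 3 n$)
$W{\left(-367,616 \right)} + 299528 = 3 \cdot 616 + 299528 = 1848 + 299528 = 301376$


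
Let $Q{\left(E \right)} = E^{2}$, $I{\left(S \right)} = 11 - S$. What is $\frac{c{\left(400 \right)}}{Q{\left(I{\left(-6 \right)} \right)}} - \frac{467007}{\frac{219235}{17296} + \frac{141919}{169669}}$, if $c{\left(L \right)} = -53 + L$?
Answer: $- \frac{396053925660904619}{11459432115071} \approx -34561.0$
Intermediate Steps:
$\frac{c{\left(400 \right)}}{Q{\left(I{\left(-6 \right)} \right)}} - \frac{467007}{\frac{219235}{17296} + \frac{141919}{169669}} = \frac{-53 + 400}{\left(11 - -6\right)^{2}} - \frac{467007}{\frac{219235}{17296} + \frac{141919}{169669}} = \frac{347}{\left(11 + 6\right)^{2}} - \frac{467007}{219235 \cdot \frac{1}{17296} + 141919 \cdot \frac{1}{169669}} = \frac{347}{17^{2}} - \frac{467007}{\frac{219235}{17296} + \frac{141919}{169669}} = \frac{347}{289} - \frac{467007}{\frac{39652014239}{2934595024}} = 347 \cdot \frac{1}{289} - \frac{1370476418373168}{39652014239} = \frac{347}{289} - \frac{1370476418373168}{39652014239} = - \frac{396053925660904619}{11459432115071}$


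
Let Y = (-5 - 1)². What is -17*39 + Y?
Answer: -627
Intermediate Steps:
Y = 36 (Y = (-6)² = 36)
-17*39 + Y = -17*39 + 36 = -663 + 36 = -627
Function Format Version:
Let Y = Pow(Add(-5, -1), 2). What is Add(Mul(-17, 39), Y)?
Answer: -627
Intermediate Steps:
Y = 36 (Y = Pow(-6, 2) = 36)
Add(Mul(-17, 39), Y) = Add(Mul(-17, 39), 36) = Add(-663, 36) = -627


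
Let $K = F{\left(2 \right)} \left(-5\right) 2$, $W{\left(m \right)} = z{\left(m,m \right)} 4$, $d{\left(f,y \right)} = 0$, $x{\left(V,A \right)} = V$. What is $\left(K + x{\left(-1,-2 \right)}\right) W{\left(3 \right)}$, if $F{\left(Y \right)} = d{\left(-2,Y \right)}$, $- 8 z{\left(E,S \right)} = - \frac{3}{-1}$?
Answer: $\frac{3}{2} \approx 1.5$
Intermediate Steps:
$z{\left(E,S \right)} = - \frac{3}{8}$ ($z{\left(E,S \right)} = - \frac{\left(-3\right) \frac{1}{-1}}{8} = - \frac{\left(-3\right) \left(-1\right)}{8} = \left(- \frac{1}{8}\right) 3 = - \frac{3}{8}$)
$F{\left(Y \right)} = 0$
$W{\left(m \right)} = - \frac{3}{2}$ ($W{\left(m \right)} = \left(- \frac{3}{8}\right) 4 = - \frac{3}{2}$)
$K = 0$ ($K = 0 \left(-5\right) 2 = 0 \cdot 2 = 0$)
$\left(K + x{\left(-1,-2 \right)}\right) W{\left(3 \right)} = \left(0 - 1\right) \left(- \frac{3}{2}\right) = \left(-1\right) \left(- \frac{3}{2}\right) = \frac{3}{2}$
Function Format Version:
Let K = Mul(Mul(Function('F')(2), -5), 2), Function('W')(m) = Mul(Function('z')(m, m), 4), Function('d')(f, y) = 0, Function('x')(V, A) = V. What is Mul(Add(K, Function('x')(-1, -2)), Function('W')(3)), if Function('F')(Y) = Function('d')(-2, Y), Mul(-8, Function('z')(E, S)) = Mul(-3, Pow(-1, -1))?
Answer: Rational(3, 2) ≈ 1.5000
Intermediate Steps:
Function('z')(E, S) = Rational(-3, 8) (Function('z')(E, S) = Mul(Rational(-1, 8), Mul(-3, Pow(-1, -1))) = Mul(Rational(-1, 8), Mul(-3, -1)) = Mul(Rational(-1, 8), 3) = Rational(-3, 8))
Function('F')(Y) = 0
Function('W')(m) = Rational(-3, 2) (Function('W')(m) = Mul(Rational(-3, 8), 4) = Rational(-3, 2))
K = 0 (K = Mul(Mul(0, -5), 2) = Mul(0, 2) = 0)
Mul(Add(K, Function('x')(-1, -2)), Function('W')(3)) = Mul(Add(0, -1), Rational(-3, 2)) = Mul(-1, Rational(-3, 2)) = Rational(3, 2)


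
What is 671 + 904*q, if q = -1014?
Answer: -915985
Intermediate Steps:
671 + 904*q = 671 + 904*(-1014) = 671 - 916656 = -915985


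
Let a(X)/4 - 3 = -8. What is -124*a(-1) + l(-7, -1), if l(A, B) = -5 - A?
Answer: 2482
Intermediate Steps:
a(X) = -20 (a(X) = 12 + 4*(-8) = 12 - 32 = -20)
-124*a(-1) + l(-7, -1) = -124*(-20) + (-5 - 1*(-7)) = 2480 + (-5 + 7) = 2480 + 2 = 2482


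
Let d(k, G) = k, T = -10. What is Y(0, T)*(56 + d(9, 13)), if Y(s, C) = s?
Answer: 0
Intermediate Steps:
Y(0, T)*(56 + d(9, 13)) = 0*(56 + 9) = 0*65 = 0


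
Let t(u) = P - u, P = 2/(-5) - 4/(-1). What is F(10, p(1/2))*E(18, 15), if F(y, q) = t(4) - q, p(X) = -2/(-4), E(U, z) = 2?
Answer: -9/5 ≈ -1.8000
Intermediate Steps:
P = 18/5 (P = 2*(-⅕) - 4*(-1) = -⅖ + 4 = 18/5 ≈ 3.6000)
t(u) = 18/5 - u
p(X) = ½ (p(X) = -2*(-¼) = ½)
F(y, q) = -⅖ - q (F(y, q) = (18/5 - 1*4) - q = (18/5 - 4) - q = -⅖ - q)
F(10, p(1/2))*E(18, 15) = (-⅖ - 1*½)*2 = (-⅖ - ½)*2 = -9/10*2 = -9/5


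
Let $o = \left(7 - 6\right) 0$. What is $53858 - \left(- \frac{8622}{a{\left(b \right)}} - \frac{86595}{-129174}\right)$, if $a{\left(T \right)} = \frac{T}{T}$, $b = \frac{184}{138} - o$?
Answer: $\frac{2690234975}{43058} \approx 62479.0$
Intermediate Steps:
$o = 0$ ($o = 1 \cdot 0 = 0$)
$b = \frac{4}{3}$ ($b = \frac{184}{138} - 0 = 184 \cdot \frac{1}{138} + 0 = \frac{4}{3} + 0 = \frac{4}{3} \approx 1.3333$)
$a{\left(T \right)} = 1$
$53858 - \left(- \frac{8622}{a{\left(b \right)}} - \frac{86595}{-129174}\right) = 53858 - \left(- \frac{8622}{1} - \frac{86595}{-129174}\right) = 53858 - \left(\left(-8622\right) 1 - - \frac{28865}{43058}\right) = 53858 - \left(-8622 + \frac{28865}{43058}\right) = 53858 - - \frac{371217211}{43058} = 53858 + \frac{371217211}{43058} = \frac{2690234975}{43058}$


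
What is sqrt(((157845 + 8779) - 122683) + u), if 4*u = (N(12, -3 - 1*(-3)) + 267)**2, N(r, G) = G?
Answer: sqrt(247053)/2 ≈ 248.52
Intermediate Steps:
u = 71289/4 (u = ((-3 - 1*(-3)) + 267)**2/4 = ((-3 + 3) + 267)**2/4 = (0 + 267)**2/4 = (1/4)*267**2 = (1/4)*71289 = 71289/4 ≈ 17822.)
sqrt(((157845 + 8779) - 122683) + u) = sqrt(((157845 + 8779) - 122683) + 71289/4) = sqrt((166624 - 122683) + 71289/4) = sqrt(43941 + 71289/4) = sqrt(247053/4) = sqrt(247053)/2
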